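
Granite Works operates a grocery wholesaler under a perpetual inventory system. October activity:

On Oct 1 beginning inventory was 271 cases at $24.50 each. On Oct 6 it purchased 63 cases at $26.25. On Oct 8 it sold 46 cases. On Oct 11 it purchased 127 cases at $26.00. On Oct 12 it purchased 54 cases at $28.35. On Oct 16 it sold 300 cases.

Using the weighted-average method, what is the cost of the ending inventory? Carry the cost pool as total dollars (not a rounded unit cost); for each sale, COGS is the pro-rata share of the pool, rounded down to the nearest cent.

After Oct 1: 271 on hand, pool $6,639.50 (≈ $24.5000 each)
After Oct 6: 334 on hand, pool $8,293.25 (≈ $24.8301 each)
Oct 8, sell 46: 46/334 × $8,293.25 → $1,142.18
After Oct 11: 415 on hand, pool $10,453.07 (≈ $25.1881 each)
After Oct 12: 469 on hand, pool $11,983.97 (≈ $25.5522 each)
Oct 16, sell 300: 300/469 × $11,983.97 → $7,665.65
Total COGS = $1,142.18 + $7,665.65 = $8,807.83
Ending inventory (cost pool remaining) = $4,318.32
Check: goods available $13,126.15 = COGS $8,807.83 + ending $4,318.32

Ending inventory = $4,318.32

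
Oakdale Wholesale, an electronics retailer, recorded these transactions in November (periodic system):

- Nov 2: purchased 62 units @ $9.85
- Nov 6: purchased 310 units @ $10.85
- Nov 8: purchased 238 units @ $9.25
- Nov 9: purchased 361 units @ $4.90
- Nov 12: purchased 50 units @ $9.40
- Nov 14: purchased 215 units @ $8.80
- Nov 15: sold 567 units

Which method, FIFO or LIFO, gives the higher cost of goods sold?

FIFO

FIFO COGS: 62 @ $9.85 + 310 @ $10.85 + 195 @ $9.25 = $5,777.95
LIFO COGS: 215 @ $8.80 + 50 @ $9.40 + 302 @ $4.90 = $3,841.80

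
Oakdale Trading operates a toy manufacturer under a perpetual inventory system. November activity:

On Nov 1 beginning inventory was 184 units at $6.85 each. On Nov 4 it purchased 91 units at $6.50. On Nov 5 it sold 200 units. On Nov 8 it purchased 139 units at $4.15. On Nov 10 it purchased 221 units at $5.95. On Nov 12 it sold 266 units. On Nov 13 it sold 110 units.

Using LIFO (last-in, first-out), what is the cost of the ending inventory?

Ending inventory = $404.15

Nov 5, 200 sold [LIFO — newest first]: 91 @ $6.50 + 109 @ $6.85 = $1,338.15
Nov 12, 266 sold [LIFO — newest first]: 221 @ $5.95 + 45 @ $4.15 = $1,501.70
Nov 13, 110 sold [LIFO — newest first]: 94 @ $4.15 + 16 @ $6.85 = $499.70
Total COGS = $1,338.15 + $1,501.70 + $499.70 = $3,339.55
Ending inventory: 59 @ $6.85 = $404.15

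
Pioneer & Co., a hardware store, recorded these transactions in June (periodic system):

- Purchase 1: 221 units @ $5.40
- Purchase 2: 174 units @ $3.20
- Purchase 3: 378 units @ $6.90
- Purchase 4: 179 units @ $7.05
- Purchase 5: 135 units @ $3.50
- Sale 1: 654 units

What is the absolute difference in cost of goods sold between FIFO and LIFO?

FIFO COGS: 221 @ $5.40 + 174 @ $3.20 + 259 @ $6.90 = $3,537.30
LIFO COGS: 135 @ $3.50 + 179 @ $7.05 + 340 @ $6.90 = $4,080.45
Difference = |$3,537.30 − $4,080.45| = $543.15

$543.15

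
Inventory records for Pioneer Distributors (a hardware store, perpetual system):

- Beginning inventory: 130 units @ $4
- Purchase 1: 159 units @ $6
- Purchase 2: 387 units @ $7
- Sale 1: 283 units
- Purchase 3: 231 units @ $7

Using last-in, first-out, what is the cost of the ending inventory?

Sale 1 (283) [LIFO — newest first]: 283 @ $7 = $1,981
Ending inventory: 130 @ $4 + 159 @ $6 + 104 @ $7 + 231 @ $7 = $3,819

Ending inventory = $3,819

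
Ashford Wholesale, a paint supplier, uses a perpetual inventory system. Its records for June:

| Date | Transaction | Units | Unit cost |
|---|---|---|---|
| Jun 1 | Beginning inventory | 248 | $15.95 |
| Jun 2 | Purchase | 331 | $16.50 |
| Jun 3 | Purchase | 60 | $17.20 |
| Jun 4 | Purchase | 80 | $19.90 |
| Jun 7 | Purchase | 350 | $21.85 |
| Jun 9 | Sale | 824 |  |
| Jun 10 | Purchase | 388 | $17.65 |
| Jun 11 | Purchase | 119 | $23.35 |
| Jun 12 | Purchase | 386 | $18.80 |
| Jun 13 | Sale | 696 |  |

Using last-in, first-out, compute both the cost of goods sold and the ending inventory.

Jun 9, 824 sold [LIFO — newest first]: 350 @ $21.85 + 80 @ $19.90 + 60 @ $17.20 + 331 @ $16.50 + 3 @ $15.95 = $15,780.85
Jun 13, 696 sold [LIFO — newest first]: 386 @ $18.80 + 119 @ $23.35 + 191 @ $17.65 = $13,406.60
Total COGS = $15,780.85 + $13,406.60 = $29,187.45
Ending inventory: 245 @ $15.95 + 197 @ $17.65 = $7,384.80

COGS = $29,187.45; ending inventory = $7,384.80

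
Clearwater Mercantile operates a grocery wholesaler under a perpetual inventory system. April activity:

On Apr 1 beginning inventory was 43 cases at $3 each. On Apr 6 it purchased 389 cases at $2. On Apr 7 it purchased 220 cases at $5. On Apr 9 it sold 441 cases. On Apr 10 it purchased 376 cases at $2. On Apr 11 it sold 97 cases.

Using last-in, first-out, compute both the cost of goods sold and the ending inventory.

COGS = $1,736; ending inventory = $1,023

Apr 9, 441 sold [LIFO — newest first]: 220 @ $5 + 221 @ $2 = $1,542
Apr 11, 97 sold [LIFO — newest first]: 97 @ $2 = $194
Total COGS = $1,542 + $194 = $1,736
Ending inventory: 43 @ $3 + 168 @ $2 + 279 @ $2 = $1,023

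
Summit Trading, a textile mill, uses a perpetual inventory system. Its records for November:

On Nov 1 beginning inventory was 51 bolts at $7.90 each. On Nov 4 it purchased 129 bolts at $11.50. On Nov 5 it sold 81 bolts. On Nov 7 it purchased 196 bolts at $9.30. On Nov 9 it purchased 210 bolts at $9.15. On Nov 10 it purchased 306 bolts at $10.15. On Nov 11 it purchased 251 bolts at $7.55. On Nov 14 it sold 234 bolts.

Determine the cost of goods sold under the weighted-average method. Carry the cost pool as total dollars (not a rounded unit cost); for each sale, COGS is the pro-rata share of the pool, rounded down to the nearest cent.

COGS = $3,004.40

After Nov 1: 51 on hand, pool $402.90 (≈ $7.9000 each)
After Nov 4: 180 on hand, pool $1,886.40 (≈ $10.4800 each)
Nov 5, sell 81: 81/180 × $1,886.40 → $848.88
After Nov 7: 295 on hand, pool $2,860.32 (≈ $9.6960 each)
After Nov 9: 505 on hand, pool $4,781.82 (≈ $9.4690 each)
After Nov 10: 811 on hand, pool $7,887.72 (≈ $9.7259 each)
After Nov 11: 1062 on hand, pool $9,782.77 (≈ $9.2116 each)
Nov 14, sell 234: 234/1062 × $9,782.77 → $2,155.52
Total COGS = $848.88 + $2,155.52 = $3,004.40
Ending inventory (cost pool remaining) = $7,627.25
Check: goods available $10,631.65 = COGS $3,004.40 + ending $7,627.25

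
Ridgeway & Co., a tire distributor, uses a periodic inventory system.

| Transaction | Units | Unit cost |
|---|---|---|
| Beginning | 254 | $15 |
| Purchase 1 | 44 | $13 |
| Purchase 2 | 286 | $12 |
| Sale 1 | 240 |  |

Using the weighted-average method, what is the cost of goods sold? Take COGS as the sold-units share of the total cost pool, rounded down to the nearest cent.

Sale 1, sell 240: 240/584 × $7,814.00 → $3,211.23
Ending inventory (cost pool remaining) = $4,602.77

COGS = $3,211.23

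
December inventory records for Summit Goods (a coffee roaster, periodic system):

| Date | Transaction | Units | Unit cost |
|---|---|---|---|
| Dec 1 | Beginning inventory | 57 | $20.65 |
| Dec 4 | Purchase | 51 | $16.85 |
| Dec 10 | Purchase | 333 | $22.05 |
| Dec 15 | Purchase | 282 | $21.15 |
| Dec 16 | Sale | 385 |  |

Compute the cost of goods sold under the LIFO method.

COGS = $8,235.45

Dec 16, 385 sold [LIFO — newest first]: 282 @ $21.15 + 103 @ $22.05 = $8,235.45
Ending inventory: 57 @ $20.65 + 51 @ $16.85 + 230 @ $22.05 = $7,107.90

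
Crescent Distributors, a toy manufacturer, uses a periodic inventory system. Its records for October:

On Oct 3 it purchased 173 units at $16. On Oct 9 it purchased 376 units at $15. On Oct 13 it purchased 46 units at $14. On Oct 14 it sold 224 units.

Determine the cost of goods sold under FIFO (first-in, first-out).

Oct 14, 224 sold [FIFO — oldest first]: 173 @ $16 + 51 @ $15 = $3,533
Ending inventory: 325 @ $15 + 46 @ $14 = $5,519
Check: goods available $9,052 = COGS $3,533 + ending $5,519

COGS = $3,533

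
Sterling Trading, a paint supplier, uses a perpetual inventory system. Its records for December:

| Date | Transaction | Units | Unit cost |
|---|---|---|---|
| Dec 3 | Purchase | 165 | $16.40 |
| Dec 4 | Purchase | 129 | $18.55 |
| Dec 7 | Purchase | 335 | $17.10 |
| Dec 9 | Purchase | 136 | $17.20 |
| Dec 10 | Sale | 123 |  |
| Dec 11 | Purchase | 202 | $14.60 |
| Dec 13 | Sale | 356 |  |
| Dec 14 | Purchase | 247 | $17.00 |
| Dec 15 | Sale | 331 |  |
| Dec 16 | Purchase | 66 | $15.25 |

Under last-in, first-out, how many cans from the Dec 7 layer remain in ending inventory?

110

Dec 10, 123 sold [LIFO — newest first]: 123 @ $17.20 = $2,115.60
Dec 13, 356 sold [LIFO — newest first]: 202 @ $14.60 + 13 @ $17.20 + 141 @ $17.10 = $5,583.90
Dec 15, 331 sold [LIFO — newest first]: 247 @ $17.00 + 84 @ $17.10 = $5,635.40
Total COGS = $2,115.60 + $5,583.90 + $5,635.40 = $13,334.90
Ending inventory: 165 @ $16.40 + 129 @ $18.55 + 110 @ $17.10 + 66 @ $15.25 = $7,986.45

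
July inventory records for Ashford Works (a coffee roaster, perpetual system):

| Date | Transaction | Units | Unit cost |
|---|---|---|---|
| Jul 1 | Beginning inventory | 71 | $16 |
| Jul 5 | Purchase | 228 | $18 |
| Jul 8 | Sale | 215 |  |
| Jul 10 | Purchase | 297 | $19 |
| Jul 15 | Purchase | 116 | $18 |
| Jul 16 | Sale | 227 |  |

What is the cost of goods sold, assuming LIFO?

Jul 8, 215 sold [LIFO — newest first]: 215 @ $18 = $3,870
Jul 16, 227 sold [LIFO — newest first]: 116 @ $18 + 111 @ $19 = $4,197
Total COGS = $3,870 + $4,197 = $8,067
Ending inventory: 71 @ $16 + 13 @ $18 + 186 @ $19 = $4,904
Check: goods available $12,971 = COGS $8,067 + ending $4,904

COGS = $8,067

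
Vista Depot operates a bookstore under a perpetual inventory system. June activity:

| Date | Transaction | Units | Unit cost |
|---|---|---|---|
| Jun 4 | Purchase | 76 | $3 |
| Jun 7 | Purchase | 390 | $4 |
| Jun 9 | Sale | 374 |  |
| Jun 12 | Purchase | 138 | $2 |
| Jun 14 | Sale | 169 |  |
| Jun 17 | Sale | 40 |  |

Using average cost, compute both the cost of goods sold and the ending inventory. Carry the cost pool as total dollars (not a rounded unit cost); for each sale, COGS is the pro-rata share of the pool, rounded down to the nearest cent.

COGS = $2,006.56; ending inventory = $57.44

After Jun 4: 76 on hand, pool $228.00 (≈ $3.0000 each)
After Jun 7: 466 on hand, pool $1,788.00 (≈ $3.8369 each)
Jun 9, sell 374: 374/466 × $1,788.00 → $1,435.00
After Jun 12: 230 on hand, pool $629.00 (≈ $2.7348 each)
Jun 14, sell 169: 169/230 × $629.00 → $462.17
Jun 17, sell 40: 40/61 × $166.83 → $109.39
Total COGS = $1,435.00 + $462.17 + $109.39 = $2,006.56
Ending inventory (cost pool remaining) = $57.44
Check: goods available $2,064.00 = COGS $2,006.56 + ending $57.44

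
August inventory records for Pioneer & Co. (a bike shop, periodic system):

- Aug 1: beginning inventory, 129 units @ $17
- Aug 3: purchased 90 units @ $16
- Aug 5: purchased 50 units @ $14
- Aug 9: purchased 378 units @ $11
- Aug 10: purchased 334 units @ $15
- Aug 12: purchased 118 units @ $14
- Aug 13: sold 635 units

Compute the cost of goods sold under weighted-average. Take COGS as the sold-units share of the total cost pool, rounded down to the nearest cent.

COGS = $8,755.37

Aug 13, sell 635: 635/1099 × $15,153.00 → $8,755.37
Ending inventory (cost pool remaining) = $6,397.63
Check: goods available $15,153.00 = COGS $8,755.37 + ending $6,397.63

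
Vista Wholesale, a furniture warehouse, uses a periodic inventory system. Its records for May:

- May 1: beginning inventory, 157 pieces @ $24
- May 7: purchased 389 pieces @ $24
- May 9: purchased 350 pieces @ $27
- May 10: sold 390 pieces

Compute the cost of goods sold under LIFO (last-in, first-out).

May 10, 390 sold [LIFO — newest first]: 350 @ $27 + 40 @ $24 = $10,410
Ending inventory: 157 @ $24 + 349 @ $24 = $12,144

COGS = $10,410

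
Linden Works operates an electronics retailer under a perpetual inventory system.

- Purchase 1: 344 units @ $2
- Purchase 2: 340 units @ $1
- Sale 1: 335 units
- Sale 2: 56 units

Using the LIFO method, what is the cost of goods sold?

COGS = $442

Sale 1 (335) [LIFO — newest first]: 335 @ $1 = $335
Sale 2 (56) [LIFO — newest first]: 5 @ $1 + 51 @ $2 = $107
Total COGS = $335 + $107 = $442
Ending inventory: 293 @ $2 = $586
Check: goods available $1,028 = COGS $442 + ending $586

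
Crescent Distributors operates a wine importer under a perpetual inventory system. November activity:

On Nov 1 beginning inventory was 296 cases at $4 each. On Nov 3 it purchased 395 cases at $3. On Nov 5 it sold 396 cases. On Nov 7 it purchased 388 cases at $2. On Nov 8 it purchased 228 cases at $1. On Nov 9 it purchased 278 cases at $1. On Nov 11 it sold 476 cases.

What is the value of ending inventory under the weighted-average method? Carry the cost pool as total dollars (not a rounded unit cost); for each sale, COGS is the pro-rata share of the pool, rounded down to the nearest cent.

After Nov 1: 296 on hand, pool $1,184.00 (≈ $4.0000 each)
After Nov 3: 691 on hand, pool $2,369.00 (≈ $3.4284 each)
Nov 5, sell 396: 396/691 × $2,369.00 → $1,357.63
After Nov 7: 683 on hand, pool $1,787.37 (≈ $2.6169 each)
After Nov 8: 911 on hand, pool $2,015.37 (≈ $2.2123 each)
After Nov 9: 1189 on hand, pool $2,293.37 (≈ $1.9288 each)
Nov 11, sell 476: 476/1189 × $2,293.37 → $918.11
Total COGS = $1,357.63 + $918.11 = $2,275.74
Ending inventory (cost pool remaining) = $1,375.26
Check: goods available $3,651.00 = COGS $2,275.74 + ending $1,375.26

Ending inventory = $1,375.26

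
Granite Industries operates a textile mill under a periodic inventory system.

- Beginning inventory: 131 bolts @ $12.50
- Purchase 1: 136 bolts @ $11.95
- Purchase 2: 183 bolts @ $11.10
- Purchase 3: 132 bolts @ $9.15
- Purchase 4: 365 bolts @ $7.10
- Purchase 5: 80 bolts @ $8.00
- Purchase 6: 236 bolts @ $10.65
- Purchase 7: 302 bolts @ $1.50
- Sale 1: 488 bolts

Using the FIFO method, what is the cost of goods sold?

Sale 1 (488) [FIFO — oldest first]: 131 @ $12.50 + 136 @ $11.95 + 183 @ $11.10 + 38 @ $9.15 = $5,641.70
Ending inventory: 94 @ $9.15 + 365 @ $7.10 + 80 @ $8.00 + 236 @ $10.65 + 302 @ $1.50 = $7,058.00
Check: goods available $12,699.70 = COGS $5,641.70 + ending $7,058.00

COGS = $5,641.70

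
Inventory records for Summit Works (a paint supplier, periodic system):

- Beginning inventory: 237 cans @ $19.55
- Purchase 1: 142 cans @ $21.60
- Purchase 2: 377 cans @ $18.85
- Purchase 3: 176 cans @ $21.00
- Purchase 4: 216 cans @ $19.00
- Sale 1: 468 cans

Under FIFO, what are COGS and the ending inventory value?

Sale 1 (468) [FIFO — oldest first]: 237 @ $19.55 + 142 @ $21.60 + 89 @ $18.85 = $9,378.20
Ending inventory: 288 @ $18.85 + 176 @ $21.00 + 216 @ $19.00 = $13,228.80

COGS = $9,378.20; ending inventory = $13,228.80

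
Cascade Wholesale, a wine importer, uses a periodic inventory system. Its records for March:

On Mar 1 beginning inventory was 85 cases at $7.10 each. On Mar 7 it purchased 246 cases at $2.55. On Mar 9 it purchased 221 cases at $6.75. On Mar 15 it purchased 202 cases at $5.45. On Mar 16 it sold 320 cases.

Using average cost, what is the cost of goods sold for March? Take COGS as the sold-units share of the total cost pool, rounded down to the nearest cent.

COGS = $1,622.68

Mar 16, sell 320: 320/754 × $3,823.45 → $1,622.68
Ending inventory (cost pool remaining) = $2,200.77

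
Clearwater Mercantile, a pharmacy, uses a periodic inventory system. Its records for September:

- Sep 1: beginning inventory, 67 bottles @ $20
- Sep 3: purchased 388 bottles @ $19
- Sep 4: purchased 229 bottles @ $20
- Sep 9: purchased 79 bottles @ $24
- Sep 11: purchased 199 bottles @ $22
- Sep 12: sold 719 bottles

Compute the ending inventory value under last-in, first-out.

Sep 12, 719 sold [LIFO — newest first]: 199 @ $22 + 79 @ $24 + 229 @ $20 + 212 @ $19 = $14,882
Ending inventory: 67 @ $20 + 176 @ $19 = $4,684

Ending inventory = $4,684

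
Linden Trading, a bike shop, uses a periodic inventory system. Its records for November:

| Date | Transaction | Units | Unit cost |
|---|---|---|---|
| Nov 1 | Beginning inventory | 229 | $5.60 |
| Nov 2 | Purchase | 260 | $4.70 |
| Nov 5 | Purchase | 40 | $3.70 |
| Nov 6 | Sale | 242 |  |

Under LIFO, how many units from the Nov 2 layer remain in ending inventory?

Nov 6, 242 sold [LIFO — newest first]: 40 @ $3.70 + 202 @ $4.70 = $1,097.40
Ending inventory: 229 @ $5.60 + 58 @ $4.70 = $1,555.00

58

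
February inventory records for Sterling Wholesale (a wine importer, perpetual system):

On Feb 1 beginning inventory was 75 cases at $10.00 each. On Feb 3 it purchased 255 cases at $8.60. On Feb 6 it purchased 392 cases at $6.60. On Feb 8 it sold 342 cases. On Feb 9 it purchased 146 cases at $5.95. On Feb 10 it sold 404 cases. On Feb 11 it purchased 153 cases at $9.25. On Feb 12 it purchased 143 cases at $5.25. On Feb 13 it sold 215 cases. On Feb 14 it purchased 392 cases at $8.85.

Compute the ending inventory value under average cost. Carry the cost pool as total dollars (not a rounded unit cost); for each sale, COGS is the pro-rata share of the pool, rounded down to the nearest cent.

Ending inventory = $4,946.82

After Feb 1: 75 on hand, pool $750.00 (≈ $10.0000 each)
After Feb 3: 330 on hand, pool $2,943.00 (≈ $8.9182 each)
After Feb 6: 722 on hand, pool $5,530.20 (≈ $7.6596 each)
Feb 8, sell 342: 342/722 × $5,530.20 → $2,619.56
After Feb 9: 526 on hand, pool $3,779.34 (≈ $7.1851 each)
Feb 10, sell 404: 404/526 × $3,779.34 → $2,902.76
After Feb 11: 275 on hand, pool $2,291.83 (≈ $8.3339 each)
After Feb 12: 418 on hand, pool $3,042.58 (≈ $7.2789 each)
Feb 13, sell 215: 215/418 × $3,042.58 → $1,564.96
After Feb 14: 595 on hand, pool $4,946.82 (≈ $8.3140 each)
Total COGS = $2,619.56 + $2,902.76 + $1,564.96 = $7,087.28
Ending inventory (cost pool remaining) = $4,946.82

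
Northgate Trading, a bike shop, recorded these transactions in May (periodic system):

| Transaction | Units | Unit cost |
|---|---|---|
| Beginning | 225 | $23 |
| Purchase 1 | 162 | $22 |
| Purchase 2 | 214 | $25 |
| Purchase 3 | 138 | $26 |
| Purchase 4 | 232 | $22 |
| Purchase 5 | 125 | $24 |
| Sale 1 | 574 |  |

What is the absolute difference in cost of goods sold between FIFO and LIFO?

$253

FIFO COGS: 225 @ $23 + 162 @ $22 + 187 @ $25 = $13,414
LIFO COGS: 125 @ $24 + 232 @ $22 + 138 @ $26 + 79 @ $25 = $13,667
Difference = |$13,414 − $13,667| = $253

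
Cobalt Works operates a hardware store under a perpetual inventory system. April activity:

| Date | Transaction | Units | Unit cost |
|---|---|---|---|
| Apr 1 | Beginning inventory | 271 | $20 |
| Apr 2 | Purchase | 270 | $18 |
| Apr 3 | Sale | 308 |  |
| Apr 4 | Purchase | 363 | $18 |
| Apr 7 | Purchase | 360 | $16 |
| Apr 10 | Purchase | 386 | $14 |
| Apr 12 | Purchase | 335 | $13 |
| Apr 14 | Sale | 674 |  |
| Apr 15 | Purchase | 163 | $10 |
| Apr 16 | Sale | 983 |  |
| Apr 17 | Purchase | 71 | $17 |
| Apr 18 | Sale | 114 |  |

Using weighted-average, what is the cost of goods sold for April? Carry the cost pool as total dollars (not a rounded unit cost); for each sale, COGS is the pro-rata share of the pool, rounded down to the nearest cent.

After Apr 1: 271 on hand, pool $5,420.00 (≈ $20.0000 each)
After Apr 2: 541 on hand, pool $10,280.00 (≈ $19.0018 each)
Apr 3, sell 308: 308/541 × $10,280.00 → $5,852.56
After Apr 4: 596 on hand, pool $10,961.44 (≈ $18.3917 each)
After Apr 7: 956 on hand, pool $16,721.44 (≈ $17.4910 each)
After Apr 10: 1342 on hand, pool $22,125.44 (≈ $16.4869 each)
After Apr 12: 1677 on hand, pool $26,480.44 (≈ $15.7904 each)
Apr 14, sell 674: 674/1677 × $26,480.44 → $10,642.70
After Apr 15: 1166 on hand, pool $17,467.74 (≈ $14.9809 each)
Apr 16, sell 983: 983/1166 × $17,467.74 → $14,726.23
After Apr 17: 254 on hand, pool $3,948.51 (≈ $15.5453 each)
Apr 18, sell 114: 114/254 × $3,948.51 → $1,772.16
Total COGS = $5,852.56 + $10,642.70 + $14,726.23 + $1,772.16 = $32,993.65
Ending inventory (cost pool remaining) = $2,176.35
Check: goods available $35,170.00 = COGS $32,993.65 + ending $2,176.35

COGS = $32,993.65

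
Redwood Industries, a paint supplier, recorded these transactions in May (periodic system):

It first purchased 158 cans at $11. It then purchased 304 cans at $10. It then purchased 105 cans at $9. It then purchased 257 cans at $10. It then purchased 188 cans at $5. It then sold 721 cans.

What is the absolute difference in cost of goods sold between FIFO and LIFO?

FIFO COGS: 158 @ $11 + 304 @ $10 + 105 @ $9 + 154 @ $10 = $7,263
LIFO COGS: 188 @ $5 + 257 @ $10 + 105 @ $9 + 171 @ $10 = $6,165
Difference = |$7,263 − $6,165| = $1,098

$1,098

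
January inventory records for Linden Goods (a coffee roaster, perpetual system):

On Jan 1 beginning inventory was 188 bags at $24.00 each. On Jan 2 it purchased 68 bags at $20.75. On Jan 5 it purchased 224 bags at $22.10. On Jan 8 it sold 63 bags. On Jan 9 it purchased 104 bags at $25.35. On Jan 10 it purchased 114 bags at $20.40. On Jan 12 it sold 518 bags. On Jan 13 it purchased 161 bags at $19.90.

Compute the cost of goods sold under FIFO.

Jan 8, 63 sold [FIFO — oldest first]: 63 @ $24.00 = $1,512.00
Jan 12, 518 sold [FIFO — oldest first]: 125 @ $24.00 + 68 @ $20.75 + 224 @ $22.10 + 101 @ $25.35 = $11,921.75
Total COGS = $1,512.00 + $11,921.75 = $13,433.75
Ending inventory: 3 @ $25.35 + 114 @ $20.40 + 161 @ $19.90 = $5,605.55

COGS = $13,433.75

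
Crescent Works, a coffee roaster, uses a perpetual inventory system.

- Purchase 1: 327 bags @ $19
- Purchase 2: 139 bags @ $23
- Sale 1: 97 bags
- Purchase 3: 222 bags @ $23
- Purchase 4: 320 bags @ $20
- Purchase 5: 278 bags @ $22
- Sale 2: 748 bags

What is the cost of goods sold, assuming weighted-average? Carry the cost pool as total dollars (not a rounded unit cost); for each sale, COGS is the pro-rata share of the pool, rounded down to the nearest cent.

COGS = $17,732.32

After Purchase 1: 327 on hand, pool $6,213.00 (≈ $19.0000 each)
After Purchase 2: 466 on hand, pool $9,410.00 (≈ $20.1931 each)
Sale 1, sell 97: 97/466 × $9,410.00 → $1,958.73
After Purchase 3: 591 on hand, pool $12,557.27 (≈ $21.2475 each)
After Purchase 4: 911 on hand, pool $18,957.27 (≈ $20.8093 each)
After Purchase 5: 1189 on hand, pool $25,073.27 (≈ $21.0877 each)
Sale 2, sell 748: 748/1189 × $25,073.27 → $15,773.59
Total COGS = $1,958.73 + $15,773.59 = $17,732.32
Ending inventory (cost pool remaining) = $9,299.68
Check: goods available $27,032.00 = COGS $17,732.32 + ending $9,299.68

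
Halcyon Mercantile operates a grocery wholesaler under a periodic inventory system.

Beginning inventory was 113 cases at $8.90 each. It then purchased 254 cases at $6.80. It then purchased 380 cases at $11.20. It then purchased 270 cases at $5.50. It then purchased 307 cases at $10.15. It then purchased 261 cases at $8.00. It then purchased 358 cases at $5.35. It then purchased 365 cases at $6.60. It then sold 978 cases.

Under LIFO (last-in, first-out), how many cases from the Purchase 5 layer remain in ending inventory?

6

Sale 1 (978) [LIFO — newest first]: 365 @ $6.60 + 358 @ $5.35 + 255 @ $8.00 = $6,364.30
Ending inventory: 113 @ $8.90 + 254 @ $6.80 + 380 @ $11.20 + 270 @ $5.50 + 307 @ $10.15 + 6 @ $8.00 = $11,637.95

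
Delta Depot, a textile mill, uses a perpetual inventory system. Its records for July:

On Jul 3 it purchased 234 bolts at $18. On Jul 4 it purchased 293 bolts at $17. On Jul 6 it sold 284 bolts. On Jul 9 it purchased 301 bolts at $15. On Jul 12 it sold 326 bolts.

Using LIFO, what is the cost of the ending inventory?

Ending inventory = $3,924

Jul 6, 284 sold [LIFO — newest first]: 284 @ $17 = $4,828
Jul 12, 326 sold [LIFO — newest first]: 301 @ $15 + 9 @ $17 + 16 @ $18 = $4,956
Total COGS = $4,828 + $4,956 = $9,784
Ending inventory: 218 @ $18 = $3,924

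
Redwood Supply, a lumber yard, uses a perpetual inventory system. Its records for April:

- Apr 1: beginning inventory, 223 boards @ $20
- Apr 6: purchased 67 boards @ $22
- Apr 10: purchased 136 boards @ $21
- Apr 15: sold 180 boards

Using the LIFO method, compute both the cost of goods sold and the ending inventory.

COGS = $3,824; ending inventory = $4,966

Apr 15, 180 sold [LIFO — newest first]: 136 @ $21 + 44 @ $22 = $3,824
Ending inventory: 223 @ $20 + 23 @ $22 = $4,966
Check: goods available $8,790 = COGS $3,824 + ending $4,966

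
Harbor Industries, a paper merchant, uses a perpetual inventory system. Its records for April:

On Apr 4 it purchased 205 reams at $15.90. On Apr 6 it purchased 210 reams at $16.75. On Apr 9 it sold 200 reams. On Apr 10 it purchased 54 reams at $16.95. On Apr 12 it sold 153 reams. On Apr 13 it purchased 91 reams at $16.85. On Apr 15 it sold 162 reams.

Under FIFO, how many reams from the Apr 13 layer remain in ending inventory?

Apr 9, 200 sold [FIFO — oldest first]: 200 @ $15.90 = $3,180.00
Apr 12, 153 sold [FIFO — oldest first]: 5 @ $15.90 + 148 @ $16.75 = $2,558.50
Apr 15, 162 sold [FIFO — oldest first]: 62 @ $16.75 + 54 @ $16.95 + 46 @ $16.85 = $2,728.90
Total COGS = $3,180.00 + $2,558.50 + $2,728.90 = $8,467.40
Ending inventory: 45 @ $16.85 = $758.25
Check: goods available $9,225.65 = COGS $8,467.40 + ending $758.25

45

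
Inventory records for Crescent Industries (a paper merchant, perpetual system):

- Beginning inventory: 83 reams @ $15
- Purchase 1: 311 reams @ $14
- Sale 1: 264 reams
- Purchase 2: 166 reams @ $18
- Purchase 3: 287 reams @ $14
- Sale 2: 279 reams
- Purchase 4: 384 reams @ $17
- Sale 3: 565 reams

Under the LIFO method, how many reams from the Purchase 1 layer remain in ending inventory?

Sale 1 (264) [LIFO — newest first]: 264 @ $14 = $3,696
Sale 2 (279) [LIFO — newest first]: 279 @ $14 = $3,906
Sale 3 (565) [LIFO — newest first]: 384 @ $17 + 8 @ $14 + 166 @ $18 + 7 @ $14 = $9,726
Total COGS = $3,696 + $3,906 + $9,726 = $17,328
Ending inventory: 83 @ $15 + 40 @ $14 = $1,805
Check: goods available $19,133 = COGS $17,328 + ending $1,805

40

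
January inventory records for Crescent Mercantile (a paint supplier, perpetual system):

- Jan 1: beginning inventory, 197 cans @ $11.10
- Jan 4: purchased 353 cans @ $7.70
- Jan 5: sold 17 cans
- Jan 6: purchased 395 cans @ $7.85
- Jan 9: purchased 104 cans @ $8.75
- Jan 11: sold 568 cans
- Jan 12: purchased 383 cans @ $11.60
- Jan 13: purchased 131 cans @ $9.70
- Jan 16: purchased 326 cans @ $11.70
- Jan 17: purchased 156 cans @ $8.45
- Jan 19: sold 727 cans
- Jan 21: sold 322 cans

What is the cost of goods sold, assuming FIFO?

Jan 5, 17 sold [FIFO — oldest first]: 17 @ $11.10 = $188.70
Jan 11, 568 sold [FIFO — oldest first]: 180 @ $11.10 + 353 @ $7.70 + 35 @ $7.85 = $4,990.85
Jan 19, 727 sold [FIFO — oldest first]: 360 @ $7.85 + 104 @ $8.75 + 263 @ $11.60 = $6,786.80
Jan 21, 322 sold [FIFO — oldest first]: 120 @ $11.60 + 131 @ $9.70 + 71 @ $11.70 = $3,493.40
Total COGS = $188.70 + $4,990.85 + $6,786.80 + $3,493.40 = $15,459.75
Ending inventory: 255 @ $11.70 + 156 @ $8.45 = $4,301.70

COGS = $15,459.75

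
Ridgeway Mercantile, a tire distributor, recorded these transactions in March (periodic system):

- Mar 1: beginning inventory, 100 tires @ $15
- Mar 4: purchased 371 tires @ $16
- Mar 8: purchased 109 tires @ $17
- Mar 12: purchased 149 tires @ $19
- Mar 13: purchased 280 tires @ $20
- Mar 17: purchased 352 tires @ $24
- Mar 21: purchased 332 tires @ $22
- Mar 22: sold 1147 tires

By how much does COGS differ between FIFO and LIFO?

$3,729

FIFO COGS: 100 @ $15 + 371 @ $16 + 109 @ $17 + 149 @ $19 + 280 @ $20 + 138 @ $24 = $21,032
LIFO COGS: 332 @ $22 + 352 @ $24 + 280 @ $20 + 149 @ $19 + 34 @ $17 = $24,761
Difference = |$21,032 − $24,761| = $3,729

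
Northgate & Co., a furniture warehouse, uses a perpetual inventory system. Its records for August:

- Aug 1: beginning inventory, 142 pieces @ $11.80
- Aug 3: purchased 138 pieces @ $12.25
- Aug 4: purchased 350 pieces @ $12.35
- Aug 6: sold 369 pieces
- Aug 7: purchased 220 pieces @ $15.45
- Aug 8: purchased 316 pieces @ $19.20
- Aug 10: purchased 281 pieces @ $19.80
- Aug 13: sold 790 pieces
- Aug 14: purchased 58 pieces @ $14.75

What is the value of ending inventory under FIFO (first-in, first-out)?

Aug 6, 369 sold [FIFO — oldest first]: 142 @ $11.80 + 138 @ $12.25 + 89 @ $12.35 = $4,465.25
Aug 13, 790 sold [FIFO — oldest first]: 261 @ $12.35 + 220 @ $15.45 + 309 @ $19.20 = $12,555.15
Total COGS = $4,465.25 + $12,555.15 = $17,020.40
Ending inventory: 7 @ $19.20 + 281 @ $19.80 + 58 @ $14.75 = $6,553.70
Check: goods available $23,574.10 = COGS $17,020.40 + ending $6,553.70

Ending inventory = $6,553.70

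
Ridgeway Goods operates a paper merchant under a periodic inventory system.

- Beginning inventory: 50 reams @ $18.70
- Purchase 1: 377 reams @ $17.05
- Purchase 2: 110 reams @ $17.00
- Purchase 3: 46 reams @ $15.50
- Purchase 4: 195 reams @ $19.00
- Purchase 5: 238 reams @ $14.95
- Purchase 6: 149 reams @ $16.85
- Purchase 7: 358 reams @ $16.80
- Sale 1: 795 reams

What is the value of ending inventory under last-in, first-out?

Ending inventory = $12,700.85

Sale 1 (795) [LIFO — newest first]: 358 @ $16.80 + 149 @ $16.85 + 238 @ $14.95 + 50 @ $19.00 = $13,033.15
Ending inventory: 50 @ $18.70 + 377 @ $17.05 + 110 @ $17.00 + 46 @ $15.50 + 145 @ $19.00 = $12,700.85
Check: goods available $25,734.00 = COGS $13,033.15 + ending $12,700.85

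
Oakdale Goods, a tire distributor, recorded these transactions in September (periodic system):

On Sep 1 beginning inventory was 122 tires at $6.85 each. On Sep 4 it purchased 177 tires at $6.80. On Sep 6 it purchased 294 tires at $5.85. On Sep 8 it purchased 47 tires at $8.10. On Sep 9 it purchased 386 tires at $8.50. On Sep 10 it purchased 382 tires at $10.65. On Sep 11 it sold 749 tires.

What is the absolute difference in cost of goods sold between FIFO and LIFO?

FIFO COGS: 122 @ $6.85 + 177 @ $6.80 + 294 @ $5.85 + 47 @ $8.10 + 109 @ $8.50 = $5,066.40
LIFO COGS: 382 @ $10.65 + 367 @ $8.50 = $7,187.80
Difference = |$5,066.40 − $7,187.80| = $2,121.40

$2,121.40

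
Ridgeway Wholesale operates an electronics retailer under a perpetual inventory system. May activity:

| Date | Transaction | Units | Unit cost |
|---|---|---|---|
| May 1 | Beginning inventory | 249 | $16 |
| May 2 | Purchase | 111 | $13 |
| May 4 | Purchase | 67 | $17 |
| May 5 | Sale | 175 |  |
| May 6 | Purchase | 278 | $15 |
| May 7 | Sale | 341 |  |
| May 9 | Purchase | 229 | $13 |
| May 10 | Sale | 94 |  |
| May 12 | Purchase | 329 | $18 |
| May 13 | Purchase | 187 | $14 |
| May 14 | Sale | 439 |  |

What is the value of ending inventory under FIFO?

Ending inventory = $6,470

May 5, 175 sold [FIFO — oldest first]: 175 @ $16 = $2,800
May 7, 341 sold [FIFO — oldest first]: 74 @ $16 + 111 @ $13 + 67 @ $17 + 89 @ $15 = $5,101
May 10, 94 sold [FIFO — oldest first]: 94 @ $15 = $1,410
May 14, 439 sold [FIFO — oldest first]: 95 @ $15 + 229 @ $13 + 115 @ $18 = $6,472
Total COGS = $2,800 + $5,101 + $1,410 + $6,472 = $15,783
Ending inventory: 214 @ $18 + 187 @ $14 = $6,470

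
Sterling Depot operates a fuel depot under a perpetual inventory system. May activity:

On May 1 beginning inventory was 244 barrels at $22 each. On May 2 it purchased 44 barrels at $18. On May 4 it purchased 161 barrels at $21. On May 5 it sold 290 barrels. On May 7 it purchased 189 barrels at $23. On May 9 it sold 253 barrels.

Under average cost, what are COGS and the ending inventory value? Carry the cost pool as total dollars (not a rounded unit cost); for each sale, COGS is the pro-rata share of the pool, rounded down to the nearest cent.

After May 1: 244 on hand, pool $5,368.00 (≈ $22.0000 each)
After May 2: 288 on hand, pool $6,160.00 (≈ $21.3889 each)
After May 4: 449 on hand, pool $9,541.00 (≈ $21.2494 each)
May 5, sell 290: 290/449 × $9,541.00 → $6,162.33
After May 7: 348 on hand, pool $7,725.67 (≈ $22.2002 each)
May 9, sell 253: 253/348 × $7,725.67 → $5,616.65
Total COGS = $6,162.33 + $5,616.65 = $11,778.98
Ending inventory (cost pool remaining) = $2,109.02

COGS = $11,778.98; ending inventory = $2,109.02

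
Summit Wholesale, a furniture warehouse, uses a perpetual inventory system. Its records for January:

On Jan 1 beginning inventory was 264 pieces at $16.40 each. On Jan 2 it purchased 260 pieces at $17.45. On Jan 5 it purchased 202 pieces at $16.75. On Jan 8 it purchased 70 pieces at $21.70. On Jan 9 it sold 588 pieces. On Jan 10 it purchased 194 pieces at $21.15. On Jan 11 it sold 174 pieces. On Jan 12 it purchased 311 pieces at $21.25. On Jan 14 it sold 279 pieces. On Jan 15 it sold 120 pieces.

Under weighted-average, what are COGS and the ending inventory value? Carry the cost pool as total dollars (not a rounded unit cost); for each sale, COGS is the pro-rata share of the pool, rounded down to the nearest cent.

COGS = $21,629.90; ending inventory = $2,851.05

After Jan 1: 264 on hand, pool $4,329.60 (≈ $16.4000 each)
After Jan 2: 524 on hand, pool $8,866.60 (≈ $16.9210 each)
After Jan 5: 726 on hand, pool $12,250.10 (≈ $16.8734 each)
After Jan 8: 796 on hand, pool $13,769.10 (≈ $17.2979 each)
Jan 9, sell 588: 588/796 × $13,769.10 → $10,171.14
After Jan 10: 402 on hand, pool $7,701.06 (≈ $19.1569 each)
Jan 11, sell 174: 174/402 × $7,701.06 → $3,333.29
After Jan 12: 539 on hand, pool $10,976.52 (≈ $20.3646 each)
Jan 14, sell 279: 279/539 × $10,976.52 → $5,681.72
Jan 15, sell 120: 120/260 × $5,294.80 → $2,443.75
Total COGS = $10,171.14 + $3,333.29 + $5,681.72 + $2,443.75 = $21,629.90
Ending inventory (cost pool remaining) = $2,851.05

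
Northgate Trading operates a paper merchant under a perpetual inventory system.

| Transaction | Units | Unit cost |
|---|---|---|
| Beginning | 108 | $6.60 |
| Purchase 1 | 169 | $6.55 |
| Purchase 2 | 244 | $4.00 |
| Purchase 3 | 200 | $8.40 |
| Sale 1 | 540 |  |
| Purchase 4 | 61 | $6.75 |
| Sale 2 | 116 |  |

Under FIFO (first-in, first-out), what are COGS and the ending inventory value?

Sale 1 (540) [FIFO — oldest first]: 108 @ $6.60 + 169 @ $6.55 + 244 @ $4.00 + 19 @ $8.40 = $2,955.35
Sale 2 (116) [FIFO — oldest first]: 116 @ $8.40 = $974.40
Total COGS = $2,955.35 + $974.40 = $3,929.75
Ending inventory: 65 @ $8.40 + 61 @ $6.75 = $957.75

COGS = $3,929.75; ending inventory = $957.75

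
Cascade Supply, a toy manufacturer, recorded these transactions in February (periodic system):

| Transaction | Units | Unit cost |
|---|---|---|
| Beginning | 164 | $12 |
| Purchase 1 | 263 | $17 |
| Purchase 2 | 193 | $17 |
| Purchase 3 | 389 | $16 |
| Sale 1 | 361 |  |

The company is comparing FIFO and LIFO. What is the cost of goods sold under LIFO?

COGS = $5,776

FIFO COGS: 164 @ $12 + 197 @ $17 = $5,317
LIFO COGS: 361 @ $16 = $5,776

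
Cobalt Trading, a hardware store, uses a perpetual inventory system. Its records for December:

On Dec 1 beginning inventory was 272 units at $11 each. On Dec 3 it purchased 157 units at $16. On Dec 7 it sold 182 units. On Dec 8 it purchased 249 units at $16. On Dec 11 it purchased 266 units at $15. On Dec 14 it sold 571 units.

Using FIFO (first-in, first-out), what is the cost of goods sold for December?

Dec 7, 182 sold [FIFO — oldest first]: 182 @ $11 = $2,002
Dec 14, 571 sold [FIFO — oldest first]: 90 @ $11 + 157 @ $16 + 249 @ $16 + 75 @ $15 = $8,611
Total COGS = $2,002 + $8,611 = $10,613
Ending inventory: 191 @ $15 = $2,865
Check: goods available $13,478 = COGS $10,613 + ending $2,865

COGS = $10,613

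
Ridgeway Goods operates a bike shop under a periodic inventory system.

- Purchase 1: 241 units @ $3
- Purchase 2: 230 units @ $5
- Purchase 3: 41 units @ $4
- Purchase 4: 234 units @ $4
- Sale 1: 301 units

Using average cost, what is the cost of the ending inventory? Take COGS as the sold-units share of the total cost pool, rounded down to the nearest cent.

Ending inventory = $1,773.44

Sale 1, sell 301: 301/746 × $2,973.00 → $1,199.56
Ending inventory (cost pool remaining) = $1,773.44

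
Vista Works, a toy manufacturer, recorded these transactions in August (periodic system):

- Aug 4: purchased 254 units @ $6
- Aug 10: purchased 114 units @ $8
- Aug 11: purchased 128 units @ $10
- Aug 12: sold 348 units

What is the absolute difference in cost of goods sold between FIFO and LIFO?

FIFO COGS: 254 @ $6 + 94 @ $8 = $2,276
LIFO COGS: 128 @ $10 + 114 @ $8 + 106 @ $6 = $2,828
Difference = |$2,276 − $2,828| = $552

$552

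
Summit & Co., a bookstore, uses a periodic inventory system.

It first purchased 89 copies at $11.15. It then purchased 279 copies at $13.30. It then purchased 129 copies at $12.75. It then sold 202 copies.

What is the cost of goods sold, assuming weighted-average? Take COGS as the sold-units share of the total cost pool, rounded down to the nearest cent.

Sale 1, sell 202: 202/497 × $6,347.80 → $2,579.99
Ending inventory (cost pool remaining) = $3,767.81
Check: goods available $6,347.80 = COGS $2,579.99 + ending $3,767.81

COGS = $2,579.99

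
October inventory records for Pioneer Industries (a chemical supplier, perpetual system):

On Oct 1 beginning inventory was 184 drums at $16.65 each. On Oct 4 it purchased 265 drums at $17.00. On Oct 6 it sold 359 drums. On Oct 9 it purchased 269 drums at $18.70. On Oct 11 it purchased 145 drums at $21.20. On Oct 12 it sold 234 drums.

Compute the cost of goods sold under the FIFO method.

Oct 6, 359 sold [FIFO — oldest first]: 184 @ $16.65 + 175 @ $17.00 = $6,038.60
Oct 12, 234 sold [FIFO — oldest first]: 90 @ $17.00 + 144 @ $18.70 = $4,222.80
Total COGS = $6,038.60 + $4,222.80 = $10,261.40
Ending inventory: 125 @ $18.70 + 145 @ $21.20 = $5,411.50

COGS = $10,261.40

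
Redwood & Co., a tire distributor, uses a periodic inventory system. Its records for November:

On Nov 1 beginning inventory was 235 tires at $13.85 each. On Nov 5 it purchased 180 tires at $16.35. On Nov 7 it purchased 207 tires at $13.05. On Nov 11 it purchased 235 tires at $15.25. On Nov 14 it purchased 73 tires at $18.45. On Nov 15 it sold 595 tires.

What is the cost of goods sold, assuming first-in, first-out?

Nov 15, 595 sold [FIFO — oldest first]: 235 @ $13.85 + 180 @ $16.35 + 180 @ $13.05 = $8,546.75
Ending inventory: 27 @ $13.05 + 235 @ $15.25 + 73 @ $18.45 = $5,282.95
Check: goods available $13,829.70 = COGS $8,546.75 + ending $5,282.95

COGS = $8,546.75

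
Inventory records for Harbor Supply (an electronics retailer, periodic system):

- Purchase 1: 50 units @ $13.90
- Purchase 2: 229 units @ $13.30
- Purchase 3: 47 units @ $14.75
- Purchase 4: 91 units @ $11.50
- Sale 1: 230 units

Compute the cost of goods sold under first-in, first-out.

Sale 1 (230) [FIFO — oldest first]: 50 @ $13.90 + 180 @ $13.30 = $3,089.00
Ending inventory: 49 @ $13.30 + 47 @ $14.75 + 91 @ $11.50 = $2,391.45
Check: goods available $5,480.45 = COGS $3,089.00 + ending $2,391.45

COGS = $3,089.00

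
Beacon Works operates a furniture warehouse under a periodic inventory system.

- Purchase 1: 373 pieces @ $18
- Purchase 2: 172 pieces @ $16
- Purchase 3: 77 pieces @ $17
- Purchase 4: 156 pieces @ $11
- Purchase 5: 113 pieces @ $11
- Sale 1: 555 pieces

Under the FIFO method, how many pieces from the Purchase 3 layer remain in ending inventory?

Sale 1 (555) [FIFO — oldest first]: 373 @ $18 + 172 @ $16 + 10 @ $17 = $9,636
Ending inventory: 67 @ $17 + 156 @ $11 + 113 @ $11 = $4,098

67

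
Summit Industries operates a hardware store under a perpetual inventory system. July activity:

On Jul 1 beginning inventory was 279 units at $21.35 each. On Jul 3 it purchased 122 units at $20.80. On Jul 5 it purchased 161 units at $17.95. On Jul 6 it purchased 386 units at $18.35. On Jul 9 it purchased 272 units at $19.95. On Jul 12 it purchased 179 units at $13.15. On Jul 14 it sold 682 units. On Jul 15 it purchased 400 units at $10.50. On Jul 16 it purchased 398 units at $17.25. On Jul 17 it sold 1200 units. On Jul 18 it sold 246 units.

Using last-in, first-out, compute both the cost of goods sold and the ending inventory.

Jul 14, 682 sold [LIFO — newest first]: 179 @ $13.15 + 272 @ $19.95 + 231 @ $18.35 = $12,019.10
Jul 17, 1200 sold [LIFO — newest first]: 398 @ $17.25 + 400 @ $10.50 + 155 @ $18.35 + 161 @ $17.95 + 86 @ $20.80 = $18,588.50
Jul 18, 246 sold [LIFO — newest first]: 36 @ $20.80 + 210 @ $21.35 = $5,232.30
Total COGS = $12,019.10 + $18,588.50 + $5,232.30 = $35,839.90
Ending inventory: 69 @ $21.35 = $1,473.15

COGS = $35,839.90; ending inventory = $1,473.15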